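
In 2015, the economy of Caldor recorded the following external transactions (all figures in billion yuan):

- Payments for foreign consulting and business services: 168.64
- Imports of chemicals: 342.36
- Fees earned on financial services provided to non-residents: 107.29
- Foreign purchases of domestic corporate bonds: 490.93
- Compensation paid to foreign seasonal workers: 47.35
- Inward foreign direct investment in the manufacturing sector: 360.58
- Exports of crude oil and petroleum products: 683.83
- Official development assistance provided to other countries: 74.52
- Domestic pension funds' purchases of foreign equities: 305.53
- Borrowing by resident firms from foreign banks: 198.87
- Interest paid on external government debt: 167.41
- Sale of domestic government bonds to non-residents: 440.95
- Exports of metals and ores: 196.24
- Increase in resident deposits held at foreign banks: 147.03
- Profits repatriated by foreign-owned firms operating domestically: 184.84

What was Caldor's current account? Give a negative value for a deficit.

Goods: 196.24 - 342.36 + 683.83 = 537.71
Services: -168.64 + 107.29 = -61.35
Primary income: -47.35 - 167.41 - 184.84 = -399.60
Secondary income: -74.52
Current account = 537.71 + (-61.35) + (-399.60) + (-74.52) = 2.24
(Excluded from the current account — financial account: foreign purchases of domestic corporate bonds 490.93, inward foreign direct investment in the manufacturing sector 360.58, domestic pension funds' purchases of foreign equities 305.53, borrowing by resident firms from foreign banks 198.87, sale of domestic government bonds to non-residents 440.95, increase in resident deposits held at foreign banks 147.03.)

2.24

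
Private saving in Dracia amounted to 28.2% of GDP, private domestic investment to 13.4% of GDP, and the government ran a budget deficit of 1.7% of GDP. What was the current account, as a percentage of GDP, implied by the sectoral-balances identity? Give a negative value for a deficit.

13.1

By the sectoral-balances identity, CA = (S_private - I) + (T - G).
Private balance = 28.2 - 13.4 = 14.8
Government balance (T - G) = -1.7
CA = 14.8 + (-1.7) = 13.1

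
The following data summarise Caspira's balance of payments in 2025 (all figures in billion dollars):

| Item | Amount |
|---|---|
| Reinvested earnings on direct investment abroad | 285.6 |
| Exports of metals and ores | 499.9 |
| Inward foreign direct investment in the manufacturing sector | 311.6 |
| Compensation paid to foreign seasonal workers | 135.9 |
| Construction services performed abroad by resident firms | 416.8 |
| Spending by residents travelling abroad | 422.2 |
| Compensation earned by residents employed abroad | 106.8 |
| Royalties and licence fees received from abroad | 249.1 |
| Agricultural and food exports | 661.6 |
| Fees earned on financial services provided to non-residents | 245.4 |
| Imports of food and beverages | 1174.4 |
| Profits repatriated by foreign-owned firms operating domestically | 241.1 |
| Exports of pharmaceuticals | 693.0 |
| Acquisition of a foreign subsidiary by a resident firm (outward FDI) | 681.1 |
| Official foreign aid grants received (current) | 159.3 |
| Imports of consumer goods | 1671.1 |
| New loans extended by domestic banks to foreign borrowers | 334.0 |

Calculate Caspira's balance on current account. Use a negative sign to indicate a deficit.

Goods: -1671.1 + 499.9 + 661.6 + 693.0 - 1174.4 = -991.0
Services: 249.1 + 416.8 - 422.2 + 245.4 = 489.1
Primary income: -241.1 + 106.8 - 135.9 + 285.6 = 15.4
Secondary income: 159.3
Current account = (-991.0) + 489.1 + 15.4 + 159.3 = -327.2
(Excluded from the current account — financial account: inward foreign direct investment in the manufacturing sector 311.6, acquisition of a foreign subsidiary by a resident firm (outward FDI) 681.1, new loans extended by domestic banks to foreign borrowers 334.0.)

-327.2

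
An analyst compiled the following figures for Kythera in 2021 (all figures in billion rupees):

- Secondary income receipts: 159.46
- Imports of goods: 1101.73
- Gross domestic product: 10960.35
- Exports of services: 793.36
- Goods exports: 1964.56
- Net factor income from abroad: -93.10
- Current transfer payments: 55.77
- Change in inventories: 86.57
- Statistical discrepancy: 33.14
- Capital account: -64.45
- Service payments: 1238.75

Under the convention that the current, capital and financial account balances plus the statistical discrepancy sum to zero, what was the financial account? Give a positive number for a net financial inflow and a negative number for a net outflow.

Goods balance = 1964.56 - 1101.73 = 862.83
Services balance = 793.36 - 1238.75 = -445.39
Trade balance (goods + services) = 862.83 + (-445.39) = 417.44
Net primary income = -93.10
Net secondary income = 159.46 - 55.77 = 103.69
Current account = 417.44 + (-93.10) + 103.69 = 428.03
Financial account = -(428.03 + (-64.45) + 33.14) = -396.72

-396.72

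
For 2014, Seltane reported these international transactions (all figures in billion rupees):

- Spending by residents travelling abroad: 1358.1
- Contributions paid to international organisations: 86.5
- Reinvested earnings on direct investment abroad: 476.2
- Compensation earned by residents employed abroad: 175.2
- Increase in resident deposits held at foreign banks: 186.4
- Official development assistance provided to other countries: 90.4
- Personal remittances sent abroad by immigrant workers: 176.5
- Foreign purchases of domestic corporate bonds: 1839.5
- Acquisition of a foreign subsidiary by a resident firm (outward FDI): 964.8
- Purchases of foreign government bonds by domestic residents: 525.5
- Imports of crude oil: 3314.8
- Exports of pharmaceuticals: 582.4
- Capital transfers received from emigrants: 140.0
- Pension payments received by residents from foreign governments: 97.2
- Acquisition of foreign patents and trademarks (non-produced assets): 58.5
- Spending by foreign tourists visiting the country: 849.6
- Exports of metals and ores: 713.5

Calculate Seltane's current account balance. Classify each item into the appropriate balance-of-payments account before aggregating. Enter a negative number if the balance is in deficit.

Goods: -3314.8 + 713.5 + 582.4 = -2018.9
Services: -1358.1 + 849.6 = -508.5
Primary income: 175.2 + 476.2 = 651.4
Secondary income: -176.5 + 97.2 - 86.5 - 90.4 = -256.2
Current account = (-2018.9) + (-508.5) + 651.4 + (-256.2) = -2132.2
(Excluded from the current account — financial account: increase in resident deposits held at foreign banks 186.4, foreign purchases of domestic corporate bonds 1839.5, acquisition of a foreign subsidiary by a resident firm (outward FDI) 964.8, purchases of foreign government bonds by domestic residents 525.5; capital account: capital transfers received from emigrants 140.0, acquisition of foreign patents and trademarks (non-produced assets) 58.5.)

-2132.2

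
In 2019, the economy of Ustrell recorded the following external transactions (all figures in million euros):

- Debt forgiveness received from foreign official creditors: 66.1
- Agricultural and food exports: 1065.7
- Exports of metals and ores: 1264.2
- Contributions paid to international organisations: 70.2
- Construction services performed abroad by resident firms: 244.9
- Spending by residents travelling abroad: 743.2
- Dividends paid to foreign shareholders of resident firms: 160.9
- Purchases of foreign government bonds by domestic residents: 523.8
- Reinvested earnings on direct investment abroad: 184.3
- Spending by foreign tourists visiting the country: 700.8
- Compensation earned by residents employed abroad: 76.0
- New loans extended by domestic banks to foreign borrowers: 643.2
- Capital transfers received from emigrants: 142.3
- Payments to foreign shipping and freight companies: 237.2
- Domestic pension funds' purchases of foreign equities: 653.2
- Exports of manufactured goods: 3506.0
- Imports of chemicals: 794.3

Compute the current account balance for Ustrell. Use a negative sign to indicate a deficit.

5036.1

Goods: 1264.2 + 1065.7 + 3506.0 - 794.3 = 5041.6
Services: 700.8 + 244.9 - 237.2 - 743.2 = -34.7
Primary income: 76.0 - 160.9 + 184.3 = 99.4
Secondary income: -70.2
Current account = 5041.6 + (-34.7) + 99.4 + (-70.2) = 5036.1
(Excluded from the current account — capital account: debt forgiveness received from foreign official creditors 66.1, capital transfers received from emigrants 142.3; financial account: purchases of foreign government bonds by domestic residents 523.8, new loans extended by domestic banks to foreign borrowers 643.2, domestic pension funds' purchases of foreign equities 653.2.)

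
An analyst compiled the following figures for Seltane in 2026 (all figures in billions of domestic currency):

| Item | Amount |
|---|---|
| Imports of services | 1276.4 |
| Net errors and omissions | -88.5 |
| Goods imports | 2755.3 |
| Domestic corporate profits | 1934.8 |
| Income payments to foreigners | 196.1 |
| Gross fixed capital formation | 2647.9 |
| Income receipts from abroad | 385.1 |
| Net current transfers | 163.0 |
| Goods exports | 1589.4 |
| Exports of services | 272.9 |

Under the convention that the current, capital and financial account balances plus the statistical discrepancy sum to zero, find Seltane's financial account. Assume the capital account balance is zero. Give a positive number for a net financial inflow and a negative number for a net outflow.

Goods balance = 1589.4 - 2755.3 = -1165.9
Services balance = 272.9 - 1276.4 = -1003.5
Trade balance (goods + services) = -1165.9 + (-1003.5) = -2169.4
Net primary income = 385.1 - 196.1 = 189.0
Net secondary income = 163.0
Current account = -2169.4 + 189.0 + 163.0 = -1817.4
Financial account = -(-1817.4 + (-88.5)) = 1905.9

1905.9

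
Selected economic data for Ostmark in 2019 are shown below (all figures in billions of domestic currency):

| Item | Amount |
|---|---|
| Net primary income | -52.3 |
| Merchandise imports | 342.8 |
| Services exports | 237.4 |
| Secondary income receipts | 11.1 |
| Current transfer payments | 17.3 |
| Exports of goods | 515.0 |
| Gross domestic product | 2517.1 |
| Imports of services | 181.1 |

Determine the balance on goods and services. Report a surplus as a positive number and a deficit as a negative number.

228.5

Goods balance = 515.0 - 342.8 = 172.2
Services balance = 237.4 - 181.1 = 56.3
Trade balance (goods + services) = 172.2 + 56.3 = 228.5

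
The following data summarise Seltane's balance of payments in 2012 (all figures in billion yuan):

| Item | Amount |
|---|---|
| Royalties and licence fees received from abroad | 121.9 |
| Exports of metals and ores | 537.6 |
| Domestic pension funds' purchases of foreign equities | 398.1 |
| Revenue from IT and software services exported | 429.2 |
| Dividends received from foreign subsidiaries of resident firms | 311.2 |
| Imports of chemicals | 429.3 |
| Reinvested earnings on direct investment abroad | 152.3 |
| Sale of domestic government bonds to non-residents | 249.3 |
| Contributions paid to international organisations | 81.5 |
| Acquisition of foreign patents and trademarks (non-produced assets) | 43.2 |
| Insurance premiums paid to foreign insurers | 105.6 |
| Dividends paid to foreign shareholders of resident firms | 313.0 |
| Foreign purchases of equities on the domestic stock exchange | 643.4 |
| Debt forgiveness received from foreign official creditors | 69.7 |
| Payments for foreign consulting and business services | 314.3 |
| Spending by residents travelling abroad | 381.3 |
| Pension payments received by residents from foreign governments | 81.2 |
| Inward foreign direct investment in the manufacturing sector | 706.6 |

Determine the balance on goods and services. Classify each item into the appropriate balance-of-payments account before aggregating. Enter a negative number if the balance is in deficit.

-141.8

Goods: -429.3 + 537.6 = 108.3
Services: 121.9 - 314.3 + 429.2 - 105.6 - 381.3 = -250.1
Trade balance = 108.3 + (-250.1) = -141.8
(Excluded from the trade balance — financial account: domestic pension funds' purchases of foreign equities 398.1, sale of domestic government bonds to non-residents 249.3, foreign purchases of equities on the domestic stock exchange 643.4, inward foreign direct investment in the manufacturing sector 706.6; primary income: dividends received from foreign subsidiaries of resident firms 311.2, reinvested earnings on direct investment abroad 152.3, dividends paid to foreign shareholders of resident firms 313.0; secondary income: contributions paid to international organisations 81.5, pension payments received by residents from foreign governments 81.2; capital account: acquisition of foreign patents and trademarks (non-produced assets) 43.2, debt forgiveness received from foreign official creditors 69.7.)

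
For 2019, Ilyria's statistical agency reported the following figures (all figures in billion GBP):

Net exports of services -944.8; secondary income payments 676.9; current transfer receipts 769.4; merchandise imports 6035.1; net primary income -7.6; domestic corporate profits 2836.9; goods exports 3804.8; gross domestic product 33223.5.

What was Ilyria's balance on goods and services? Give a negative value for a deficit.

Goods balance = 3804.8 - 6035.1 = -2230.3
Services balance = -944.8
Trade balance (goods + services) = -2230.3 + (-944.8) = -3175.1

-3175.1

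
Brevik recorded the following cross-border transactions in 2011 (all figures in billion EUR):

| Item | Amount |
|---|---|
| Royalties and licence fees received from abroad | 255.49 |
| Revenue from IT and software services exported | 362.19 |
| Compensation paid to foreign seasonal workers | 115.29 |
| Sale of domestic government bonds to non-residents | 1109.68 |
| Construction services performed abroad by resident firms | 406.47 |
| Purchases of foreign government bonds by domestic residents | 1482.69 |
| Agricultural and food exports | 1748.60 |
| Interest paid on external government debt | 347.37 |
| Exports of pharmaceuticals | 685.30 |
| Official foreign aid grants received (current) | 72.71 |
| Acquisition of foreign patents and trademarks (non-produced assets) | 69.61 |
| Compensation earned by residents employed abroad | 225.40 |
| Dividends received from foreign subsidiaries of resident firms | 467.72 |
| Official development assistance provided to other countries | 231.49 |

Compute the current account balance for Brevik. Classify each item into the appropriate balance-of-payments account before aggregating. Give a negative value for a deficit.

3529.73

Goods: 685.30 + 1748.60 = 2433.90
Services: 362.19 + 406.47 + 255.49 = 1024.15
Primary income: -115.29 + 467.72 + 225.40 - 347.37 = 230.46
Secondary income: 72.71 - 231.49 = -158.78
Current account = 2433.90 + 1024.15 + 230.46 + (-158.78) = 3529.73
(Excluded from the current account — financial account: sale of domestic government bonds to non-residents 1109.68, purchases of foreign government bonds by domestic residents 1482.69; capital account: acquisition of foreign patents and trademarks (non-produced assets) 69.61.)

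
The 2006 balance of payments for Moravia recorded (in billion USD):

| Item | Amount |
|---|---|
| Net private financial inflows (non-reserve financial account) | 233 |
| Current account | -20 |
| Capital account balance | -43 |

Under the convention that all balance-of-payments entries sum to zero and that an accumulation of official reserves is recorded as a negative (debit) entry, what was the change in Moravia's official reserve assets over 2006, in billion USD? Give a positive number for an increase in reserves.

Official reserve transactions balance = -((-20) + (-43) + 233) = -170
An accumulation of reserves is recorded as a debit (negative entry), so the change in the stock of reserves is the negative of that balance.
Change in official reserves = -(-170) = 170

170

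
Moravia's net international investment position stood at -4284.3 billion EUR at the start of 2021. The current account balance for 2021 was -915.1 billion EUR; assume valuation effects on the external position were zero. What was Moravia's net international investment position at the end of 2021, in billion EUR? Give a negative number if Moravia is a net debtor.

With no valuation effects, change in NIIP = current account = -915.1
End-of-year NIIP = -4284.3 + (-915.1) = -5199.4

-5199.4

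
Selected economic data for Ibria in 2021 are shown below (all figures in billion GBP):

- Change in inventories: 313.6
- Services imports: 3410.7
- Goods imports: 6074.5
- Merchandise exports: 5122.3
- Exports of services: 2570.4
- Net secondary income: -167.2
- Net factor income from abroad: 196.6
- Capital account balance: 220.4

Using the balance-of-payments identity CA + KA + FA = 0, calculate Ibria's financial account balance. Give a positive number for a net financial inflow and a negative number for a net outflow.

Goods balance = 5122.3 - 6074.5 = -952.2
Services balance = 2570.4 - 3410.7 = -840.3
Trade balance (goods + services) = -952.2 + (-840.3) = -1792.5
Net primary income = 196.6
Net secondary income = -167.2
Current account = -1792.5 + 196.6 + (-167.2) = -1763.1
Financial account = -(-1763.1 + 220.4) = 1542.7

1542.7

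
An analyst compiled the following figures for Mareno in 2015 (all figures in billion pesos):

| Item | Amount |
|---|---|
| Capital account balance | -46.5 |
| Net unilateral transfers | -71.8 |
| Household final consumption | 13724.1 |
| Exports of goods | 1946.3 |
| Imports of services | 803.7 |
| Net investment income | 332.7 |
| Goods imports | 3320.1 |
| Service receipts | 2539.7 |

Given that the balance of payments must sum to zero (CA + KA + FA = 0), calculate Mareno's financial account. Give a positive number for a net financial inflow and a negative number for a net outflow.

-576.6

Goods balance = 1946.3 - 3320.1 = -1373.8
Services balance = 2539.7 - 803.7 = 1736.0
Trade balance (goods + services) = -1373.8 + 1736.0 = 362.2
Net primary income = 332.7
Net secondary income = -71.8
Current account = 362.2 + 332.7 + (-71.8) = 623.1
Financial account = -(623.1 + (-46.5)) = -576.6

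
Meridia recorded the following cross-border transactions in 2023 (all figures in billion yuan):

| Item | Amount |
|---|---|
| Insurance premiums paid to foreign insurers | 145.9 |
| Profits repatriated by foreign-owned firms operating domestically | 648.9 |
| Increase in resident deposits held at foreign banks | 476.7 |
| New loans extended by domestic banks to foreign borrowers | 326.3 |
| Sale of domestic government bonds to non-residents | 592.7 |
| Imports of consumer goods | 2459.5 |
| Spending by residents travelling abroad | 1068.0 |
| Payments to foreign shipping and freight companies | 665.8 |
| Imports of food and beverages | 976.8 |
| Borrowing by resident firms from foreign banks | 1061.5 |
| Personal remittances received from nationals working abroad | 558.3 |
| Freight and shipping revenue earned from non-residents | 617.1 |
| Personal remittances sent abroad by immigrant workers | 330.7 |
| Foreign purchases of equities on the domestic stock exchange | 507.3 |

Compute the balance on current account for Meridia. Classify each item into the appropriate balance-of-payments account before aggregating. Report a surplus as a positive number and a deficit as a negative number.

Goods: -2459.5 - 976.8 = -3436.3
Services: -145.9 + 617.1 - 1068.0 - 665.8 = -1262.6
Primary income: -648.9
Secondary income: 558.3 - 330.7 = 227.6
Current account = (-3436.3) + (-1262.6) + (-648.9) + 227.6 = -5120.2
(Excluded from the current account — financial account: increase in resident deposits held at foreign banks 476.7, new loans extended by domestic banks to foreign borrowers 326.3, sale of domestic government bonds to non-residents 592.7, borrowing by resident firms from foreign banks 1061.5, foreign purchases of equities on the domestic stock exchange 507.3.)

-5120.2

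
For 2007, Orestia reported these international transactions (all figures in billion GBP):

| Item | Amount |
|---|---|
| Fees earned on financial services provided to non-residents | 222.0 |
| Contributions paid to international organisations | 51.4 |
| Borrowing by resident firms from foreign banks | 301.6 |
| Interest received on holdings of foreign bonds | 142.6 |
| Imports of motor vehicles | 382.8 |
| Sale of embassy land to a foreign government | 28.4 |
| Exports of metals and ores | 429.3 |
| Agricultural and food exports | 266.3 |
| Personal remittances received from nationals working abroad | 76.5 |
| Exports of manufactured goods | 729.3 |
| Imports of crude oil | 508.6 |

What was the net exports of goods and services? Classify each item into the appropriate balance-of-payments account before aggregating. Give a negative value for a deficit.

755.5

Goods: 266.3 - 382.8 + 729.3 - 508.6 + 429.3 = 533.5
Services: 222.0
Trade balance = 533.5 + 222.0 = 755.5
(Excluded from the trade balance — secondary income: contributions paid to international organisations 51.4, personal remittances received from nationals working abroad 76.5; financial account: borrowing by resident firms from foreign banks 301.6; primary income: interest received on holdings of foreign bonds 142.6; capital account: sale of embassy land to a foreign government 28.4.)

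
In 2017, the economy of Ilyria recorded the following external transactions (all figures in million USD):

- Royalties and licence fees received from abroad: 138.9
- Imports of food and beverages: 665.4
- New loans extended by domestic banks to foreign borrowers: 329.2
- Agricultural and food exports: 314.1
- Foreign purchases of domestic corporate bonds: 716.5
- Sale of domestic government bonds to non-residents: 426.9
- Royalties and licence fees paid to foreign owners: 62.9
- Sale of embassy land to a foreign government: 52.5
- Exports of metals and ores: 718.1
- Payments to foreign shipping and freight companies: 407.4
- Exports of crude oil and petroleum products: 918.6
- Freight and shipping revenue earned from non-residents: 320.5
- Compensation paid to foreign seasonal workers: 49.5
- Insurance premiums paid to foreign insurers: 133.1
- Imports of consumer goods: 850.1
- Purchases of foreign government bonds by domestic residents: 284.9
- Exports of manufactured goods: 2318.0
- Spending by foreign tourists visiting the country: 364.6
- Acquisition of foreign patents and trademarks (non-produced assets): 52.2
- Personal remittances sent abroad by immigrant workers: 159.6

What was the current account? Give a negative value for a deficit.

2764.8

Goods: 718.1 + 918.6 - 850.1 - 665.4 + 2318.0 + 314.1 = 2753.3
Services: 364.6 + 138.9 + 320.5 - 133.1 - 62.9 - 407.4 = 220.6
Primary income: -49.5
Secondary income: -159.6
Current account = 2753.3 + 220.6 + (-49.5) + (-159.6) = 2764.8
(Excluded from the current account — financial account: new loans extended by domestic banks to foreign borrowers 329.2, foreign purchases of domestic corporate bonds 716.5, sale of domestic government bonds to non-residents 426.9, purchases of foreign government bonds by domestic residents 284.9; capital account: sale of embassy land to a foreign government 52.5, acquisition of foreign patents and trademarks (non-produced assets) 52.2.)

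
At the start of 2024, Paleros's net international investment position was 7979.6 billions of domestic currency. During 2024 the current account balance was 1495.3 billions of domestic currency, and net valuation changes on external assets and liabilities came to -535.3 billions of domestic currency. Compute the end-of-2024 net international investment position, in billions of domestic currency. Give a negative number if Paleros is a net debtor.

8939.6

Change in NIIP = current account + net valuation change = 1495.3 + (-535.3) = 960.0
End-of-year NIIP = 7979.6 + 960.0 = 8939.6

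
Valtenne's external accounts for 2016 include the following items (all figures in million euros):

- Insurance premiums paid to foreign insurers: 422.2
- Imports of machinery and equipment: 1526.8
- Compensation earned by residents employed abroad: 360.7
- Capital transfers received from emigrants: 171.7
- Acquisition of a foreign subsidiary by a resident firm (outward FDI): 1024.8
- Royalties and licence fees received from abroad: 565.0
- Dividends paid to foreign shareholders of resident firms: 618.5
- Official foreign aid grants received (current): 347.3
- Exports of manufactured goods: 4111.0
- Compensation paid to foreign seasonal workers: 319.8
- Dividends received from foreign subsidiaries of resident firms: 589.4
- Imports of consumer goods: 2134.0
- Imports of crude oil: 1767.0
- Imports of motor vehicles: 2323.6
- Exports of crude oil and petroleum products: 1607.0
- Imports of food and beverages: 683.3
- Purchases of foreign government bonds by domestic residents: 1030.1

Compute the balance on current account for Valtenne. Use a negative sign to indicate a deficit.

Goods: -683.3 + 4111.0 - 1767.0 - 2323.6 - 2134.0 - 1526.8 + 1607.0 = -2716.7
Services: 565.0 - 422.2 = 142.8
Primary income: -319.8 + 589.4 + 360.7 - 618.5 = 11.8
Secondary income: 347.3
Current account = (-2716.7) + 142.8 + 11.8 + 347.3 = -2214.8
(Excluded from the current account — capital account: capital transfers received from emigrants 171.7; financial account: acquisition of a foreign subsidiary by a resident firm (outward FDI) 1024.8, purchases of foreign government bonds by domestic residents 1030.1.)

-2214.8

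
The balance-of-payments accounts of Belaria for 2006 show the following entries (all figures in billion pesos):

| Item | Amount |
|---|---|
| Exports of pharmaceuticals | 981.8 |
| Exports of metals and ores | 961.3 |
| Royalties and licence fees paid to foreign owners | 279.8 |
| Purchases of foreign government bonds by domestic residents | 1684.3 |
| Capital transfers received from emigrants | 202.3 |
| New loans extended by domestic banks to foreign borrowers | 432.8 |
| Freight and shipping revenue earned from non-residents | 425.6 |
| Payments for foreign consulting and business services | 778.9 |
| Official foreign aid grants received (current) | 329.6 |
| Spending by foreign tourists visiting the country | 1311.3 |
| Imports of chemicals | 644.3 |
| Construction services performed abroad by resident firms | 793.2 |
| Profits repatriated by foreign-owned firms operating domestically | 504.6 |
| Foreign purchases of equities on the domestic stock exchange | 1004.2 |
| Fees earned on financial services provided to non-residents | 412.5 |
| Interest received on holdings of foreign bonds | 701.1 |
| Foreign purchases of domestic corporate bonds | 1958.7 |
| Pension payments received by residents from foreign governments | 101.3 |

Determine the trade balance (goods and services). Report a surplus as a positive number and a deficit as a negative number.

Goods: 981.8 + 961.3 - 644.3 = 1298.8
Services: 793.2 - 279.8 + 425.6 - 778.9 + 412.5 + 1311.3 = 1883.9
Trade balance = 1298.8 + 1883.9 = 3182.7
(Excluded from the trade balance — financial account: purchases of foreign government bonds by domestic residents 1684.3, new loans extended by domestic banks to foreign borrowers 432.8, foreign purchases of equities on the domestic stock exchange 1004.2, foreign purchases of domestic corporate bonds 1958.7; capital account: capital transfers received from emigrants 202.3; secondary income: official foreign aid grants received (current) 329.6, pension payments received by residents from foreign governments 101.3; primary income: profits repatriated by foreign-owned firms operating domestically 504.6, interest received on holdings of foreign bonds 701.1.)

3182.7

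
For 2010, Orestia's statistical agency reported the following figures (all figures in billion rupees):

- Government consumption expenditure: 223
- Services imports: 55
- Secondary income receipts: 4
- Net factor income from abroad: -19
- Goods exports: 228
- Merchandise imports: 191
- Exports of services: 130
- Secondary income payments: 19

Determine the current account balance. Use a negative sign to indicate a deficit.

Goods balance = 228 - 191 = 37
Services balance = 130 - 55 = 75
Trade balance (goods + services) = 37 + 75 = 112
Net primary income = -19
Net secondary income = 4 - 19 = -15
Current account = 112 + (-19) + (-15) = 78

78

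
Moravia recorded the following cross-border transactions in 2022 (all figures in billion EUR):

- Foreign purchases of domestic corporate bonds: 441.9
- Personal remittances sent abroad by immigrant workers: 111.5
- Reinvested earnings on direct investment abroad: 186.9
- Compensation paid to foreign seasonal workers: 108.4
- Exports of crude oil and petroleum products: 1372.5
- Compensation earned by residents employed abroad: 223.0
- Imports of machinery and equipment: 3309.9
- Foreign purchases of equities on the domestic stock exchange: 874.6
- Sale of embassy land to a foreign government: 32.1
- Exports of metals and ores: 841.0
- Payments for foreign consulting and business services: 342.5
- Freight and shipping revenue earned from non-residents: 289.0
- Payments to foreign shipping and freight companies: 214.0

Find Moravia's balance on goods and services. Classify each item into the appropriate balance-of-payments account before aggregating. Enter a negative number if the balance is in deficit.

Goods: 1372.5 + 841.0 - 3309.9 = -1096.4
Services: -214.0 - 342.5 + 289.0 = -267.5
Trade balance = -1096.4 + (-267.5) = -1363.9
(Excluded from the trade balance — financial account: foreign purchases of domestic corporate bonds 441.9, foreign purchases of equities on the domestic stock exchange 874.6; secondary income: personal remittances sent abroad by immigrant workers 111.5; primary income: reinvested earnings on direct investment abroad 186.9, compensation paid to foreign seasonal workers 108.4, compensation earned by residents employed abroad 223.0; capital account: sale of embassy land to a foreign government 32.1.)

-1363.9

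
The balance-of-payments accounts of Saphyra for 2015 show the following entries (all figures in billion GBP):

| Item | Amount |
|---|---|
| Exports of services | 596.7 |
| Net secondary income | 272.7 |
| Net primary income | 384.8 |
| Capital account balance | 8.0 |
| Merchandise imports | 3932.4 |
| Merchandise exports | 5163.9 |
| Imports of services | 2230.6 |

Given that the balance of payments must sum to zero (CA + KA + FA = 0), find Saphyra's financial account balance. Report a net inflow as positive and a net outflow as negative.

Goods balance = 5163.9 - 3932.4 = 1231.5
Services balance = 596.7 - 2230.6 = -1633.9
Trade balance (goods + services) = 1231.5 + (-1633.9) = -402.4
Net primary income = 384.8
Net secondary income = 272.7
Current account = -402.4 + 384.8 + 272.7 = 255.1
Financial account = -(255.1 + 8.0) = -263.1

-263.1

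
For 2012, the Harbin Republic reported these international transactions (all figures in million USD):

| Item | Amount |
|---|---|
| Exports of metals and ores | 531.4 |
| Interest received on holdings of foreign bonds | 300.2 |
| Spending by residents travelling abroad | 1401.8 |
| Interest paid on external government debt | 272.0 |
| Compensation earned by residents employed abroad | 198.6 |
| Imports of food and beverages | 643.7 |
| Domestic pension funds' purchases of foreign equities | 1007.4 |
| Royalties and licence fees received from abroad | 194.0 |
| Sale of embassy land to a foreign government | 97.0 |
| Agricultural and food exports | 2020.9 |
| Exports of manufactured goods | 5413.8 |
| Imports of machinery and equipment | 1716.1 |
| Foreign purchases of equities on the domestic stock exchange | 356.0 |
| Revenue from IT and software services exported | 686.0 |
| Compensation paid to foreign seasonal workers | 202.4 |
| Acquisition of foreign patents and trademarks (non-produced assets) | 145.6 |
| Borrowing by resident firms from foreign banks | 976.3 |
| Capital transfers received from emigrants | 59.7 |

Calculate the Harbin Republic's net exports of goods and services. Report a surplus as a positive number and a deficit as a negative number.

Goods: 5413.8 + 2020.9 + 531.4 - 643.7 - 1716.1 = 5606.3
Services: 194.0 + 686.0 - 1401.8 = -521.8
Trade balance = 5606.3 + (-521.8) = 5084.5
(Excluded from the trade balance — primary income: interest received on holdings of foreign bonds 300.2, interest paid on external government debt 272.0, compensation earned by residents employed abroad 198.6, compensation paid to foreign seasonal workers 202.4; financial account: domestic pension funds' purchases of foreign equities 1007.4, foreign purchases of equities on the domestic stock exchange 356.0, borrowing by resident firms from foreign banks 976.3; capital account: sale of embassy land to a foreign government 97.0, acquisition of foreign patents and trademarks (non-produced assets) 145.6, capital transfers received from emigrants 59.7.)

5084.5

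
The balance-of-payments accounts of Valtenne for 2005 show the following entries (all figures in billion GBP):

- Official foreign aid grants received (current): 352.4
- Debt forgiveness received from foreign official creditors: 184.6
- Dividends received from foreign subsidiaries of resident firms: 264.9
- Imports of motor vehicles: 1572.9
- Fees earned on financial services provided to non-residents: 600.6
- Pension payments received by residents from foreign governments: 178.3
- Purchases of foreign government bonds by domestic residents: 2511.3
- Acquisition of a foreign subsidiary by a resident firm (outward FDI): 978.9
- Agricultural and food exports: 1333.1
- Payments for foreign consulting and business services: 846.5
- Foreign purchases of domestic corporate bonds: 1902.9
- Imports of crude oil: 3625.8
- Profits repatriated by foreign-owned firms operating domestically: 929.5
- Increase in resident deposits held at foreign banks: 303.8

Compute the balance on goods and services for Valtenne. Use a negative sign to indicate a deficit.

-4111.5

Goods: 1333.1 - 1572.9 - 3625.8 = -3865.6
Services: -846.5 + 600.6 = -245.9
Trade balance = -3865.6 + (-245.9) = -4111.5
(Excluded from the trade balance — secondary income: official foreign aid grants received (current) 352.4, pension payments received by residents from foreign governments 178.3; capital account: debt forgiveness received from foreign official creditors 184.6; primary income: dividends received from foreign subsidiaries of resident firms 264.9, profits repatriated by foreign-owned firms operating domestically 929.5; financial account: purchases of foreign government bonds by domestic residents 2511.3, acquisition of a foreign subsidiary by a resident firm (outward FDI) 978.9, foreign purchases of domestic corporate bonds 1902.9, increase in resident deposits held at foreign banks 303.8.)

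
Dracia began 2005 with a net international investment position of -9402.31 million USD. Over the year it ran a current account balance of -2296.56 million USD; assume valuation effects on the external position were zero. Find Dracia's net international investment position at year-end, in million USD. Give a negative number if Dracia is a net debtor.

With no valuation effects, change in NIIP = current account = -2296.56
End-of-year NIIP = -9402.31 + (-2296.56) = -11698.87

-11698.87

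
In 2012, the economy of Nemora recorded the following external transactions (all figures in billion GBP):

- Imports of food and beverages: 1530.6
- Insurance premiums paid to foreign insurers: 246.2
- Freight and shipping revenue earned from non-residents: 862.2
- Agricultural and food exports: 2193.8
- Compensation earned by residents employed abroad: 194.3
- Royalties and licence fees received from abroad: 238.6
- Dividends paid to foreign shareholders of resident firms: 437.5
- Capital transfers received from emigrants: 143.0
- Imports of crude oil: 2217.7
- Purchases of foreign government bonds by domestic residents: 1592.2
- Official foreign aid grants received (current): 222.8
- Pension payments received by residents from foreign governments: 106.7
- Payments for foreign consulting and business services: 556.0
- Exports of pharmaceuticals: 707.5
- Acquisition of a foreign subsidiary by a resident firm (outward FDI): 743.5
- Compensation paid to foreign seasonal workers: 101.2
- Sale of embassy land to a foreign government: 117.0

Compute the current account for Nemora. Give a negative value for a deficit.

Goods: -2217.7 + 707.5 - 1530.6 + 2193.8 = -847.0
Services: 238.6 + 862.2 - 246.2 - 556.0 = 298.6
Primary income: -101.2 - 437.5 + 194.3 = -344.4
Secondary income: 106.7 + 222.8 = 329.5
Current account = (-847.0) + 298.6 + (-344.4) + 329.5 = -563.3
(Excluded from the current account — capital account: capital transfers received from emigrants 143.0, sale of embassy land to a foreign government 117.0; financial account: purchases of foreign government bonds by domestic residents 1592.2, acquisition of a foreign subsidiary by a resident firm (outward FDI) 743.5.)

-563.3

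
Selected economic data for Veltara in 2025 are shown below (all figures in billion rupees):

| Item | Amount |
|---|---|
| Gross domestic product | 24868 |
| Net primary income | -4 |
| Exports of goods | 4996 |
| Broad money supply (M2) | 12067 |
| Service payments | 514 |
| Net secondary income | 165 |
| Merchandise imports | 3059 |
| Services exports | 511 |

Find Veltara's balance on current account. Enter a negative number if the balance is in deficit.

2095

Goods balance = 4996 - 3059 = 1937
Services balance = 511 - 514 = -3
Trade balance (goods + services) = 1937 + (-3) = 1934
Net primary income = -4
Net secondary income = 165
Current account = 1934 + (-4) + 165 = 2095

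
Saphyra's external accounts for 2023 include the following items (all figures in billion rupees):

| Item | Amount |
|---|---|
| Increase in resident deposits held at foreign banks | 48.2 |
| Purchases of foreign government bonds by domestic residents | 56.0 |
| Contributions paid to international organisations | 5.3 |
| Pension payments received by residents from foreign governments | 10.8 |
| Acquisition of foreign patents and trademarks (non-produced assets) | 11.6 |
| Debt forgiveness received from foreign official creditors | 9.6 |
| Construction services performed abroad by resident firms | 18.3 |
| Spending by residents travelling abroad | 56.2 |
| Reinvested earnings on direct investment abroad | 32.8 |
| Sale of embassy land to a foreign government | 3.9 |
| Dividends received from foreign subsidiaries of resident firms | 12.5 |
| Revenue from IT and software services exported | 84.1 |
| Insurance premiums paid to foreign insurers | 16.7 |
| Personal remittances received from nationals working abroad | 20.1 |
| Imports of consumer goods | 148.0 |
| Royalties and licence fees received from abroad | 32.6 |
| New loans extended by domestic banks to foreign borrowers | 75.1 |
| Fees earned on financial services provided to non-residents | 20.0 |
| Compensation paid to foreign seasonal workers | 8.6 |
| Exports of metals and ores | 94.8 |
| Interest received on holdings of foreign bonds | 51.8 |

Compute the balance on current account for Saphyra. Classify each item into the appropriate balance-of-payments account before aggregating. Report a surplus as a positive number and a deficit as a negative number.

Goods: -148.0 + 94.8 = -53.2
Services: 18.3 - 16.7 + 20.0 - 56.2 + 84.1 + 32.6 = 82.1
Primary income: 32.8 - 8.6 + 51.8 + 12.5 = 88.5
Secondary income: 20.1 - 5.3 + 10.8 = 25.6
Current account = (-53.2) + 82.1 + 88.5 + 25.6 = 143.0
(Excluded from the current account — financial account: increase in resident deposits held at foreign banks 48.2, purchases of foreign government bonds by domestic residents 56.0, new loans extended by domestic banks to foreign borrowers 75.1; capital account: acquisition of foreign patents and trademarks (non-produced assets) 11.6, debt forgiveness received from foreign official creditors 9.6, sale of embassy land to a foreign government 3.9.)

143.0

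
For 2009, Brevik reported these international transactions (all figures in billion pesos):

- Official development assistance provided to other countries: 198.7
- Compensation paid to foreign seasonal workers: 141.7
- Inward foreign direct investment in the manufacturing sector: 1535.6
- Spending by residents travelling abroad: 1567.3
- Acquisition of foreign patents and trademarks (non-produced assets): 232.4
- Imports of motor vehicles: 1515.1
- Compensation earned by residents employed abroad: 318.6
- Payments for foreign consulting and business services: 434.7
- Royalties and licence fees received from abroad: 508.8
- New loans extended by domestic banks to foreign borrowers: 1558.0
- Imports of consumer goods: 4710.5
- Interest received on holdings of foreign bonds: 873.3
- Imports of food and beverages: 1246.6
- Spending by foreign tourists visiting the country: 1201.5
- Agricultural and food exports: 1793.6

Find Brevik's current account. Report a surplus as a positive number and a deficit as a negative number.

Goods: -4710.5 + 1793.6 - 1515.1 - 1246.6 = -5678.6
Services: -434.7 + 1201.5 - 1567.3 + 508.8 = -291.7
Primary income: -141.7 + 318.6 + 873.3 = 1050.2
Secondary income: -198.7
Current account = (-5678.6) + (-291.7) + 1050.2 + (-198.7) = -5118.8
(Excluded from the current account — financial account: inward foreign direct investment in the manufacturing sector 1535.6, new loans extended by domestic banks to foreign borrowers 1558.0; capital account: acquisition of foreign patents and trademarks (non-produced assets) 232.4.)

-5118.8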